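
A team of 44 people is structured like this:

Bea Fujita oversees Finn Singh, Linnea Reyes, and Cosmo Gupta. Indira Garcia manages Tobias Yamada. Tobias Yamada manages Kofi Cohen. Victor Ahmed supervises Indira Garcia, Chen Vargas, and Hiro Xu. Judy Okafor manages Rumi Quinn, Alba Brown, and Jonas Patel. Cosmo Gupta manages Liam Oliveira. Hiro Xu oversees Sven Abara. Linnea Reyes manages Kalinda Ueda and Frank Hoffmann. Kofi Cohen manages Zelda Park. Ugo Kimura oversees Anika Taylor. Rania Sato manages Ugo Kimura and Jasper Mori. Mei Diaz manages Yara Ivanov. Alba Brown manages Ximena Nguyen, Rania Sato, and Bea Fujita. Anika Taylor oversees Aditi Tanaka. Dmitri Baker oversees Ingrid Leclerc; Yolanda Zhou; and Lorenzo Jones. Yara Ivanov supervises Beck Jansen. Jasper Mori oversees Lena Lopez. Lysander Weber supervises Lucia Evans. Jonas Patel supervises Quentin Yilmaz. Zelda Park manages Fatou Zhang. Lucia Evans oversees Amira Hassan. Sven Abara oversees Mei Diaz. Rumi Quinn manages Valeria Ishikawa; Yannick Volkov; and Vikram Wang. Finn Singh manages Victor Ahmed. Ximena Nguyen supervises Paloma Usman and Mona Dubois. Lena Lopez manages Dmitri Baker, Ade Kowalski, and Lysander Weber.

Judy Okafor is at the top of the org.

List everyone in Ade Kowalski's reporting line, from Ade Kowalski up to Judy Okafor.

Ade Kowalski -> Lena Lopez -> Jasper Mori -> Rania Sato -> Alba Brown -> Judy Okafor

Ade Kowalski reports to Lena Lopez. Lena Lopez reports to Jasper Mori. Jasper Mori reports to Rania Sato. Rania Sato reports to Alba Brown. Alba Brown reports to Judy Okafor. Judy Okafor is at the top.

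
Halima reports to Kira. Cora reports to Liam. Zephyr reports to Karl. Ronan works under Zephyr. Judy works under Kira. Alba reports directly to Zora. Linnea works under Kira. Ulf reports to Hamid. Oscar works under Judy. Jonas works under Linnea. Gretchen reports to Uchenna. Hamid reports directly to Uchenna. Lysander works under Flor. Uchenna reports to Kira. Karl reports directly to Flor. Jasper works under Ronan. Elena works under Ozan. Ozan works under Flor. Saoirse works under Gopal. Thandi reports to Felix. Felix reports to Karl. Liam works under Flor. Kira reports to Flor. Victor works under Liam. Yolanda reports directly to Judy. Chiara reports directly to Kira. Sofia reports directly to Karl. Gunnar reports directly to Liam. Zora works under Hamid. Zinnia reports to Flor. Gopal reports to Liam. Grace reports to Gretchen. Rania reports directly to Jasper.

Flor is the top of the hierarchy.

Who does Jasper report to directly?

Ronan

Jasper reports directly to Ronan.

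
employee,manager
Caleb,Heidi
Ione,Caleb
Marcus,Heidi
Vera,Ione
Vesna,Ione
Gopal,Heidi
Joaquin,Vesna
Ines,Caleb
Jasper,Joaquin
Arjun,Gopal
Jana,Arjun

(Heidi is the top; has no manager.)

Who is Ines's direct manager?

Ines reports directly to Caleb.

Caleb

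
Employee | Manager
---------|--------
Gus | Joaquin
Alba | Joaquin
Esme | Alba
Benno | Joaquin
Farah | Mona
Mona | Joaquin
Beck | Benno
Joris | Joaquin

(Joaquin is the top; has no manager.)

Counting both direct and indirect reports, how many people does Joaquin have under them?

8

Joaquin directly manages Joris, Alba, Mona, Benno, Gus. Joris has no reports. Under Alba: Esme (1). Under Mona: Farah (1). Under Benno: Beck (1). Gus has no reports. So Joaquin's organization is 5 direct reports plus everyone under them: 1 + 2 + 2 + 2 + 1 = 8.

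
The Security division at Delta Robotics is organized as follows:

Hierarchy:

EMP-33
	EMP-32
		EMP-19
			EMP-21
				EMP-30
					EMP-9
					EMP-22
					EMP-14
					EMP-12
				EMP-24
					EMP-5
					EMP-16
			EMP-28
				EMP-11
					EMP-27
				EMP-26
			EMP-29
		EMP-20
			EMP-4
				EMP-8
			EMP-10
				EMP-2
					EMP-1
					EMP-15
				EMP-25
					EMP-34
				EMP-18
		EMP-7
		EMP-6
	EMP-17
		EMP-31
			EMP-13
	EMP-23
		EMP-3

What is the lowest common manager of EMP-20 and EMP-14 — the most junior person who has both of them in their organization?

EMP-32

EMP-20's chain of managers is EMP-32, EMP-33. EMP-14's chain of managers is EMP-30, EMP-21, EMP-19, EMP-32, EMP-33. The first manager that appears in both chains is EMP-32.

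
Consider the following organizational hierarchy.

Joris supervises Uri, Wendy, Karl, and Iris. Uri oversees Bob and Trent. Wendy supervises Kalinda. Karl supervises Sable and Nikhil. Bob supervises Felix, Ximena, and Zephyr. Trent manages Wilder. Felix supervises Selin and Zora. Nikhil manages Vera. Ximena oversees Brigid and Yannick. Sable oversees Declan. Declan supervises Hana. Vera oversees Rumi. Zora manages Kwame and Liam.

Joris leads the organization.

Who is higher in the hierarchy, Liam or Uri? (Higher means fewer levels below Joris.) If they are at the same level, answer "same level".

Liam is 5 levels below Joris; Uri is 1. Uri is higher.

Uri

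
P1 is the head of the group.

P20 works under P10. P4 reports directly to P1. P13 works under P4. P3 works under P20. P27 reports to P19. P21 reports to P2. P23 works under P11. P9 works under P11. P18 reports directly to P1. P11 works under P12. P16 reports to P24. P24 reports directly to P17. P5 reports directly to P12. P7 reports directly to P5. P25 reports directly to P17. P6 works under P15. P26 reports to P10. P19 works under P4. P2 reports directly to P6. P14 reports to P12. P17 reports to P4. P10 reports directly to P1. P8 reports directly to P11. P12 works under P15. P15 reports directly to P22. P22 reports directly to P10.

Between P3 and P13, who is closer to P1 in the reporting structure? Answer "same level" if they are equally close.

P13

P3 is 3 levels below P1; P13 is 2. P13 is higher.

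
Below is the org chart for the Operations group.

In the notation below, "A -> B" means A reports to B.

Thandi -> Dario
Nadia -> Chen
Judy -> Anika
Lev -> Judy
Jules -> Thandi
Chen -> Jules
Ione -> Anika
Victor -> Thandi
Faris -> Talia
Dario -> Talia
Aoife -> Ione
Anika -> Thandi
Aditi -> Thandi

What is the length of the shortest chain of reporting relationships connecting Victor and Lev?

4

Victor is 1 level below Thandi, and Lev is 3 levels below Thandi (their lowest common manager). The shortest path runs up from Victor to Thandi and back down to Lev: 1 + 3 = 4 links.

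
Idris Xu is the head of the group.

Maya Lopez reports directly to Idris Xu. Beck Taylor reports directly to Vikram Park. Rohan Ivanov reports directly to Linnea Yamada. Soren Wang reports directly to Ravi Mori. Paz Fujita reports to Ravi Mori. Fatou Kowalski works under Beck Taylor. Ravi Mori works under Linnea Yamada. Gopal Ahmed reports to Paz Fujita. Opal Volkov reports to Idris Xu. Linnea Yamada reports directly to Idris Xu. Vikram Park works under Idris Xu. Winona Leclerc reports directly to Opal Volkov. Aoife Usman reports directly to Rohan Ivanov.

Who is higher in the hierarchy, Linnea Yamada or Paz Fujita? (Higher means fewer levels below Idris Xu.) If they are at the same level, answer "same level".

Linnea Yamada

Linnea Yamada is 1 level below Idris Xu; Paz Fujita is 3. Linnea Yamada is higher.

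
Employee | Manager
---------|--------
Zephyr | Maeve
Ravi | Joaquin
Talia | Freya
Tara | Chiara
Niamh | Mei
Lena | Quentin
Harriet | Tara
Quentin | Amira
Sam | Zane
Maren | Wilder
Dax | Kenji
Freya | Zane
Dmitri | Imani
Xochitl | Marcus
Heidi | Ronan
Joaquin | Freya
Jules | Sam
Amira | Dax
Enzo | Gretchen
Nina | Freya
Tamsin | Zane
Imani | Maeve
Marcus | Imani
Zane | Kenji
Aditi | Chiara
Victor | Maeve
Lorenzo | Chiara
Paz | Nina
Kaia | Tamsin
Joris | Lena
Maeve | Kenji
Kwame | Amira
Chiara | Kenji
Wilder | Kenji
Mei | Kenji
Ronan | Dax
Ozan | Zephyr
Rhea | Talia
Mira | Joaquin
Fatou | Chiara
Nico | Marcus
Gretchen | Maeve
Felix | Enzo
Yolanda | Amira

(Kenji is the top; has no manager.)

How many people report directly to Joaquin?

Joaquin directly manages Ravi, Mira. That is 2 direct reports.

2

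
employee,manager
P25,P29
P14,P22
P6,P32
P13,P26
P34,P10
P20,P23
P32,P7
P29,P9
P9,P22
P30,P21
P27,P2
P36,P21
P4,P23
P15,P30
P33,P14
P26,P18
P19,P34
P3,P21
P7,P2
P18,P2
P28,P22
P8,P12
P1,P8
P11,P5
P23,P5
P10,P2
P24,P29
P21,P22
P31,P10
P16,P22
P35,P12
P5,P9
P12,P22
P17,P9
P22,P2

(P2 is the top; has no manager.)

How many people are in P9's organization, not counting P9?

9

P9 directly manages P5, P29, P17. Under P5: P23, P20, P4, P11 (4). Under P29: P25, P24 (2). P17 has no reports. So P9's organization is 3 direct reports plus everyone under them: 5 + 3 + 1 = 9.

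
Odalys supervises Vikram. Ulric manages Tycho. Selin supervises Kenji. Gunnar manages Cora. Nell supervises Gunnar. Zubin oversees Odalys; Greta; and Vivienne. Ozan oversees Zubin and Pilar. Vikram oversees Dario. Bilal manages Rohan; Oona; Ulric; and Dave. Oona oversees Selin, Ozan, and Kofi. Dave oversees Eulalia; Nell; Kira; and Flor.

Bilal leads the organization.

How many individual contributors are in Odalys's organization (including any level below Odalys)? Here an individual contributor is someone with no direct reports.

The only person in Odalys's organization with no one reporting to them is Dario. That is 1.

1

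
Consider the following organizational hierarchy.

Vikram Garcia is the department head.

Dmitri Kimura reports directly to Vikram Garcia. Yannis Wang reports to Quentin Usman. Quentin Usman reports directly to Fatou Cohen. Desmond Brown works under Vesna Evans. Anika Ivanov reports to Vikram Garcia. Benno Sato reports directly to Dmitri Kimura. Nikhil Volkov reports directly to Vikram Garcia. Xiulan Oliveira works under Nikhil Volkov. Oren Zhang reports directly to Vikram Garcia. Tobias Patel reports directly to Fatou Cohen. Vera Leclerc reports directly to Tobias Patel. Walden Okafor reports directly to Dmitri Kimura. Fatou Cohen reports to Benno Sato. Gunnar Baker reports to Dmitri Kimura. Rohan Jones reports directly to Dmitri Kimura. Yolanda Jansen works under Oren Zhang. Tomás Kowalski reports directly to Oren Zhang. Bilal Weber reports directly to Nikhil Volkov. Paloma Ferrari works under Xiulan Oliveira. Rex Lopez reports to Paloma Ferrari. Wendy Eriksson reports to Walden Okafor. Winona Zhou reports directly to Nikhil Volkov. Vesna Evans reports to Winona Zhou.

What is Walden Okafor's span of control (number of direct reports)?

1

Walden Okafor directly manages Wendy Eriksson. That is 1 direct report.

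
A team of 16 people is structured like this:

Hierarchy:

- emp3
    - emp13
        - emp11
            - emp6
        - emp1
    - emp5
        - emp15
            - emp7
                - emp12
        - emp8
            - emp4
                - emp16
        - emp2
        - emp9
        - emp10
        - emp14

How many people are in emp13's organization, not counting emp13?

emp13 directly manages emp11, emp1. Under emp11: emp6 (1). emp1 has no reports. So emp13's organization is 2 direct reports plus everyone under them: 2 + 1 = 3.

3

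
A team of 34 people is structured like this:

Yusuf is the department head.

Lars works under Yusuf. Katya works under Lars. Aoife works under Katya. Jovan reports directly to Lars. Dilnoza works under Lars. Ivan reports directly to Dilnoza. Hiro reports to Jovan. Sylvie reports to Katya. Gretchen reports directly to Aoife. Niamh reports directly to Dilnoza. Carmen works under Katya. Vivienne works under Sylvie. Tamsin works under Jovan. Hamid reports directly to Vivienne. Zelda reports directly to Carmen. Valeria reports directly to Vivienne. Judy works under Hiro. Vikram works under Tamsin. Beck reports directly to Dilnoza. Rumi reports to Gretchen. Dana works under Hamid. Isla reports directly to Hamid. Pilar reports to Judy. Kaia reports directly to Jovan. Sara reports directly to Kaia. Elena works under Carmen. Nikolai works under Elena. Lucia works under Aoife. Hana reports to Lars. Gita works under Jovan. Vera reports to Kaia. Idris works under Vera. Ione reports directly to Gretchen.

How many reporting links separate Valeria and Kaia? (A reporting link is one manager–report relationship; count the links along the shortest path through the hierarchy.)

Valeria is 4 levels below Lars, and Kaia is 2 levels below Lars (their lowest common manager). The shortest path runs up from Valeria to Lars and back down to Kaia: 4 + 2 = 6 links.

6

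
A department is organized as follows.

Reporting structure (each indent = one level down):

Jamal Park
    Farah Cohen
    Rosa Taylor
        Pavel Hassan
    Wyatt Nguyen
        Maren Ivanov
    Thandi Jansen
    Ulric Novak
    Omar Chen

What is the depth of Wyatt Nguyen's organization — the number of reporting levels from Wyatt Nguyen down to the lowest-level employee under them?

The longest chain under Wyatt Nguyen runs Wyatt Nguyen → Maren Ivanov, which is 1 level below Wyatt Nguyen.

1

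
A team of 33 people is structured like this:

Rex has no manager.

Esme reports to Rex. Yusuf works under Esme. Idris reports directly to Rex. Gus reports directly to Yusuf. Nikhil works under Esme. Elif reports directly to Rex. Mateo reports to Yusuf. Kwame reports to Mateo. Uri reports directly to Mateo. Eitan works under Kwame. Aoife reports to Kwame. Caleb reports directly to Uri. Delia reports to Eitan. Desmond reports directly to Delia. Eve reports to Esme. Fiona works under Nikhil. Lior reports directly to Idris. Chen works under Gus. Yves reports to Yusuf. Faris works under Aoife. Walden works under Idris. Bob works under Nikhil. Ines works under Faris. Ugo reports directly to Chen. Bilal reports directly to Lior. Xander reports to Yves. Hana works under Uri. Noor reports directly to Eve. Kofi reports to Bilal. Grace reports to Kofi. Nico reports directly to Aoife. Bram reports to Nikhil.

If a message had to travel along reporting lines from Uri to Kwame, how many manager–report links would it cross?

2

Uri is 1 level below Mateo, and Kwame is 1 level below Mateo (their lowest common manager). The shortest path runs up from Uri to Mateo and back down to Kwame: 1 + 1 = 2 links.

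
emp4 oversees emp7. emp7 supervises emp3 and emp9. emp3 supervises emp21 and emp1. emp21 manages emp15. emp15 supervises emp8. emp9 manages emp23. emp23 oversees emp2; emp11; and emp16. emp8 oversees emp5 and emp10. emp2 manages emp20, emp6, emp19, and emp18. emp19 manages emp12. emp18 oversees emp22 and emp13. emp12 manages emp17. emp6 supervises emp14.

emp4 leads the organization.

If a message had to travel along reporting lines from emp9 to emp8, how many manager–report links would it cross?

emp9 is 1 level below emp7, and emp8 is 4 levels below emp7 (their lowest common manager). The shortest path runs up from emp9 to emp7 and back down to emp8: 1 + 4 = 5 links.

5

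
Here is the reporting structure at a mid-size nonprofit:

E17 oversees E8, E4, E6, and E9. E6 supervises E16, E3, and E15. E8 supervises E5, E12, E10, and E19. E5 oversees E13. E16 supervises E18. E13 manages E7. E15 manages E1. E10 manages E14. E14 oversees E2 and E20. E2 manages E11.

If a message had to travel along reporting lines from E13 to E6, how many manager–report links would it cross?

4

E13 is 3 levels below E17, and E6 is 1 level below E17 (their lowest common manager). The shortest path runs up from E13 to E17 and back down to E6: 3 + 1 = 4 links.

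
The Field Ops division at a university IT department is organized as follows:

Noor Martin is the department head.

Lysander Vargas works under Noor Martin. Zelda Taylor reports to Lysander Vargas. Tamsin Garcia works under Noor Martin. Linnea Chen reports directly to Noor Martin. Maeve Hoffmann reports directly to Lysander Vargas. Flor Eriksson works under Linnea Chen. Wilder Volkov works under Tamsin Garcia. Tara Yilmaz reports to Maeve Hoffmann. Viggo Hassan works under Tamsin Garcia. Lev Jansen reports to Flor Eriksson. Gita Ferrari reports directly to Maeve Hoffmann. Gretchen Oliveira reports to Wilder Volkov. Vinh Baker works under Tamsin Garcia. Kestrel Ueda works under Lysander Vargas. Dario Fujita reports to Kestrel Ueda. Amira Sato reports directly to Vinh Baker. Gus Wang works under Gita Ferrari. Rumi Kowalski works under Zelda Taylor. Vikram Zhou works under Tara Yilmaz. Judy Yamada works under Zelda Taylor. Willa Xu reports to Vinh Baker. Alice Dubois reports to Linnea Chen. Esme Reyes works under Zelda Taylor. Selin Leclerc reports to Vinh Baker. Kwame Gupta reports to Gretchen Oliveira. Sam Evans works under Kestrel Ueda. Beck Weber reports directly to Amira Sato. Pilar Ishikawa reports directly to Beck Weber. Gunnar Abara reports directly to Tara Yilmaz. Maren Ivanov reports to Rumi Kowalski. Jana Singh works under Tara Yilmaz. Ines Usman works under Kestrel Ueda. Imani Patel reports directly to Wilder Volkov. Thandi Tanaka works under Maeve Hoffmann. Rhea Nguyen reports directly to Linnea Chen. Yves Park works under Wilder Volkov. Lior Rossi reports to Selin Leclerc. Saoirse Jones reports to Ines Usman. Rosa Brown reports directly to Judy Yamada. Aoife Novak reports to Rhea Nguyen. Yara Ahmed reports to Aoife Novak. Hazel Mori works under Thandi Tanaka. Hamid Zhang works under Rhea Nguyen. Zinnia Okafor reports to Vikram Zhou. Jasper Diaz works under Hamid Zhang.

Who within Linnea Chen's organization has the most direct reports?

Linnea Chen

Direct-report counts within Linnea Chen's organization: Linnea Chen has 3; Rhea Nguyen has 2; Hamid Zhang has 1; Aoife Novak has 1; Flor Eriksson has 1. The largest is 3, held by Linnea Chen.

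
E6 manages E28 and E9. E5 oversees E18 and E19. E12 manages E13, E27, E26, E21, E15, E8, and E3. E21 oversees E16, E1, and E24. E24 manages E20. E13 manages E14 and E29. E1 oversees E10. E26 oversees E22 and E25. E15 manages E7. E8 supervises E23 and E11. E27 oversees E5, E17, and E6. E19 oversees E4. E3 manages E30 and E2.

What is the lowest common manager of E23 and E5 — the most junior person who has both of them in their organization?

E23's chain of managers is E8, E12. E5's chain of managers is E27, E12. The first manager that appears in both chains is E12.

E12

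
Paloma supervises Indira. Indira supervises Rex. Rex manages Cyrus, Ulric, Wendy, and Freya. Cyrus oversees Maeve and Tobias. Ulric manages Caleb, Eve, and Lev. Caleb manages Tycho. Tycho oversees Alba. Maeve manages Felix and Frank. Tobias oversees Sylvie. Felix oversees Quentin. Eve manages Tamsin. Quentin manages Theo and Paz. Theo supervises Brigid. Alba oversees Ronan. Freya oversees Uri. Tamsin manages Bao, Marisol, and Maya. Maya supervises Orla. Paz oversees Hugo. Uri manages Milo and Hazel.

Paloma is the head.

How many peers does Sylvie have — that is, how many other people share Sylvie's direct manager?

0

Sylvie reports to Tobias, and Tobias has no other direct reports. Sylvie has 0 peers.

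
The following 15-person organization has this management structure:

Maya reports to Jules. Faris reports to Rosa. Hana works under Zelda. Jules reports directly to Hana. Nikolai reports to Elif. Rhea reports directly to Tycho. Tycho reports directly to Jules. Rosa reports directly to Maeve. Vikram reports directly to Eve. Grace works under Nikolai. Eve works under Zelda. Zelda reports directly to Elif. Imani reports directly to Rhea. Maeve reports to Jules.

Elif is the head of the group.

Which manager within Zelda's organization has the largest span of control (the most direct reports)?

Jules

Direct-report counts within Zelda's organization: Zelda has 2; Eve has 1; Hana has 1; Jules has 3; Tycho has 1; Rhea has 1; Maeve has 1; Rosa has 1. The largest is 3, held by Jules.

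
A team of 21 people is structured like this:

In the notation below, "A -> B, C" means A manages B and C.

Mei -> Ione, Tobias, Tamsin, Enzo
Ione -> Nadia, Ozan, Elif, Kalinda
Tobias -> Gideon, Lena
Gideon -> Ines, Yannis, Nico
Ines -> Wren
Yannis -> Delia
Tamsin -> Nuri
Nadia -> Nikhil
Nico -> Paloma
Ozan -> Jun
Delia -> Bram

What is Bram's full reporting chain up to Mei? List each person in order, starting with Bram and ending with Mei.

Bram -> Delia -> Yannis -> Gideon -> Tobias -> Mei

Bram reports to Delia. Delia reports to Yannis. Yannis reports to Gideon. Gideon reports to Tobias. Tobias reports to Mei. Mei is at the top.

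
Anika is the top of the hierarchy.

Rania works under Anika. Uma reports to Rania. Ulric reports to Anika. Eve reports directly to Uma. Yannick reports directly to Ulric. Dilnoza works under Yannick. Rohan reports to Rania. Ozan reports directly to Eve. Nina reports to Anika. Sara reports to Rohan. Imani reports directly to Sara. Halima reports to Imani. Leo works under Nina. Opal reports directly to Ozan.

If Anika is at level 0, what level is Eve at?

3

Chain from Eve up to Anika: Eve → Uma → Rania → Anika. That is 3 steps up, so Eve is 3 levels below Anika.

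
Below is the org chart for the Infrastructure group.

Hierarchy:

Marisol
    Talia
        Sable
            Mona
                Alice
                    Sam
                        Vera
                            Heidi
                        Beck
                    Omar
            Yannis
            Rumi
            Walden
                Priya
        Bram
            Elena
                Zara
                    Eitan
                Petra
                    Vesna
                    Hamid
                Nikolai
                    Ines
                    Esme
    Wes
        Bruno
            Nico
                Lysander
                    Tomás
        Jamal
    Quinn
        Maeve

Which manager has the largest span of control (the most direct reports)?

Direct-report counts: Marisol has 3; Quinn has 1; Wes has 2; Bruno has 1; Nico has 1; Lysander has 1; Talia has 2; Bram has 1; Elena has 3; Nikolai has 2; Petra has 2; Zara has 1; Sable has 4; Walden has 1; Mona has 1; Alice has 2; Sam has 2; Vera has 1. The largest is 4, held by Sable.

Sable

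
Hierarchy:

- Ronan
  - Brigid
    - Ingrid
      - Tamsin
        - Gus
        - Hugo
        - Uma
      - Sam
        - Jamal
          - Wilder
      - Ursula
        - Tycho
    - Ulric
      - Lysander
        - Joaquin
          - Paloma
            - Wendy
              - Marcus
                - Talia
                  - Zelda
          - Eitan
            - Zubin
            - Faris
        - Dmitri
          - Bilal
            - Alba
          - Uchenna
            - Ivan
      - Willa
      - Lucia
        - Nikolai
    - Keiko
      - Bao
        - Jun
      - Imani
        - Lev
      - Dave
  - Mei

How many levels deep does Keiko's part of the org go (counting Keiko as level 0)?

2

The longest chain under Keiko runs Keiko → Imani → Lev, which is 2 levels below Keiko.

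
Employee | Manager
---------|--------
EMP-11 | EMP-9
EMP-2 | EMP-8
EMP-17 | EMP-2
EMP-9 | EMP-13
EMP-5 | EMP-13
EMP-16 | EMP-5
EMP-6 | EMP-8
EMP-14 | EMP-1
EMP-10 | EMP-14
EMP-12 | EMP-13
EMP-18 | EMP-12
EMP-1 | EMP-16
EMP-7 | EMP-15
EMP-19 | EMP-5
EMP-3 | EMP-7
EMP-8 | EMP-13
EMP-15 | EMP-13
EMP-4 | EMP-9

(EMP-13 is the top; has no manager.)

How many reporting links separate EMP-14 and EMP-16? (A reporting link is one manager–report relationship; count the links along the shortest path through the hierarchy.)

EMP-14 is in EMP-16's organization: the chain from EMP-14 up to EMP-16 is EMP-14 → EMP-1 → EMP-16, which is 2 links.

2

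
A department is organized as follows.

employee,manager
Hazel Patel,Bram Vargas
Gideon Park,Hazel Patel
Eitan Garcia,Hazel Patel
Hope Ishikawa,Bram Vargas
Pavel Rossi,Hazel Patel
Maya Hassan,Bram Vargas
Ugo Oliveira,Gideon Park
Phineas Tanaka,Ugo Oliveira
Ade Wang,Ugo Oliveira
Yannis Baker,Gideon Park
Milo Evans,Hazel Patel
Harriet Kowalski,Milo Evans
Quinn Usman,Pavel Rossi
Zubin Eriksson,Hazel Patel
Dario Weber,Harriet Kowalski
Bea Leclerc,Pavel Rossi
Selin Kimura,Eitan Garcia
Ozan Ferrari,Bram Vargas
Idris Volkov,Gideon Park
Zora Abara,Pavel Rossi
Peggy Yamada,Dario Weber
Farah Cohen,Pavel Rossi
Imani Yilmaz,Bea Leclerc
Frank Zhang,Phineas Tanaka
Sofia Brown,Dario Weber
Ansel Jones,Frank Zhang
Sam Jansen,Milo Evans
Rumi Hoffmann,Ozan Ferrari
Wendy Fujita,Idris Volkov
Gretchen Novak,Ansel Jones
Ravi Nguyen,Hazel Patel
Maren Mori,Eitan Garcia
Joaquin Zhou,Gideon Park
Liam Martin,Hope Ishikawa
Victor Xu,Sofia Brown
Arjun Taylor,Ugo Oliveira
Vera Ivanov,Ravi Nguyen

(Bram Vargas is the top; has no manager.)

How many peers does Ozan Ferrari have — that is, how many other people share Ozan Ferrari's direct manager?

3

Ozan Ferrari reports to Bram Vargas. Bram Vargas's other direct reports are Hazel Patel, Hope Ishikawa, Maya Hassan — 3 peers.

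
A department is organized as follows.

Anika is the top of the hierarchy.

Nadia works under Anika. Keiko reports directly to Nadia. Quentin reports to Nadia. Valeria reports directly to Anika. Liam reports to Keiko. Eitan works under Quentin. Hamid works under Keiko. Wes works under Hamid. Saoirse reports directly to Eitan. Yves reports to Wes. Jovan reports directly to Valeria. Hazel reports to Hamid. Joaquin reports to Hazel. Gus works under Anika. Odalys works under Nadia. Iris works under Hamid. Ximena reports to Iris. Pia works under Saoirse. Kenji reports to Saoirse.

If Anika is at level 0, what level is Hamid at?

3

Chain from Hamid up to Anika: Hamid → Keiko → Nadia → Anika. That is 3 steps up, so Hamid is 3 levels below Anika.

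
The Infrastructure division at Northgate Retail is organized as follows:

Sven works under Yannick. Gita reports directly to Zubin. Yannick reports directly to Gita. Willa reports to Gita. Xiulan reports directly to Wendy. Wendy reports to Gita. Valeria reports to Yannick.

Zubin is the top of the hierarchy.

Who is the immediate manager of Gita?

Gita reports directly to Zubin.

Zubin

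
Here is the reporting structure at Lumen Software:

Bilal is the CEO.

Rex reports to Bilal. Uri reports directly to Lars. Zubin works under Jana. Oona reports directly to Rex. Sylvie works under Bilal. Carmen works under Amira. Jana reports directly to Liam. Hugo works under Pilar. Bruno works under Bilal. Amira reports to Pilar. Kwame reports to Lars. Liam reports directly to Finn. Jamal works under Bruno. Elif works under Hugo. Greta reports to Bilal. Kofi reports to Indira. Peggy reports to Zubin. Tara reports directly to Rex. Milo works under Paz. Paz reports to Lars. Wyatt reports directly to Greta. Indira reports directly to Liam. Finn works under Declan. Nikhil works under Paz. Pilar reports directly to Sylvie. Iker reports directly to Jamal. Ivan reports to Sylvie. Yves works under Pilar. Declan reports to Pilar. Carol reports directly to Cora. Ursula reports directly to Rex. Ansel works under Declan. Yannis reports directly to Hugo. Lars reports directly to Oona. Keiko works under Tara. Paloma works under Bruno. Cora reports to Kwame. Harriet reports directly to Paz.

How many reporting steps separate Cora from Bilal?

5

Chain from Cora up to Bilal: Cora → Kwame → Lars → Oona → Rex → Bilal. That is 5 steps up, so Cora is 5 levels below Bilal.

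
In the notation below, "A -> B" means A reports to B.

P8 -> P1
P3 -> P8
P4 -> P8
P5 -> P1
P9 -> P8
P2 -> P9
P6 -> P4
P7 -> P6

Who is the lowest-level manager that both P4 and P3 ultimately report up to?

P4's chain of managers is P8, P1. P3's chain of managers is P8, P1. The first manager that appears in both chains is P8.

P8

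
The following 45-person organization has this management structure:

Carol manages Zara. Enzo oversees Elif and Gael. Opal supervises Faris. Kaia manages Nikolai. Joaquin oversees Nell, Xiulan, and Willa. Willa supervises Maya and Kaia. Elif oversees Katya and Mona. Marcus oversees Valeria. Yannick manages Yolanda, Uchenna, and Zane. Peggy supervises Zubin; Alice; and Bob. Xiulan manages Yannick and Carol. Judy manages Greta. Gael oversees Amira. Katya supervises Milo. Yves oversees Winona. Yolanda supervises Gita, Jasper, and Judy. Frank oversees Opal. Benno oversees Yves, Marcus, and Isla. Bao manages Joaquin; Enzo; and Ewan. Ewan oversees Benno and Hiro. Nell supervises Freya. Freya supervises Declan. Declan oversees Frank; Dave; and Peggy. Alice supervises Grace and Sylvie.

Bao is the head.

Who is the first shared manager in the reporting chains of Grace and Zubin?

Peggy

Grace's chain of managers is Alice, Peggy, Declan, Freya, Nell, Joaquin, Bao. Zubin's chain of managers is Peggy, Declan, Freya, Nell, Joaquin, Bao. The first manager that appears in both chains is Peggy.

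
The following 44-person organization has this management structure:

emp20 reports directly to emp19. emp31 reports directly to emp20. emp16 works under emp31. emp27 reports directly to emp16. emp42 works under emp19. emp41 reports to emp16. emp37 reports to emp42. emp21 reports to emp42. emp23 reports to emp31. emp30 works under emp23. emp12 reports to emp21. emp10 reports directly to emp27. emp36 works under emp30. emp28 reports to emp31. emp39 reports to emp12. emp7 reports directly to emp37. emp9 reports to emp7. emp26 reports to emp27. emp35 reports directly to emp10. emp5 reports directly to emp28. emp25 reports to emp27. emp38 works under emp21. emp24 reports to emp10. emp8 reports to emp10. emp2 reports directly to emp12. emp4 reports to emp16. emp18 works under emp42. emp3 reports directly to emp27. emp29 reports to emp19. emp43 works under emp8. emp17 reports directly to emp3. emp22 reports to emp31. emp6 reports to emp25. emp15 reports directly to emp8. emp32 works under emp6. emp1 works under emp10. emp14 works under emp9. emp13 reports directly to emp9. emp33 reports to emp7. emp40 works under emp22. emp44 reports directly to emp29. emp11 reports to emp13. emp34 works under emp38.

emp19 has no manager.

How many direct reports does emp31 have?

4

emp31 directly manages emp16, emp23, emp28, emp22. That is 4 direct reports.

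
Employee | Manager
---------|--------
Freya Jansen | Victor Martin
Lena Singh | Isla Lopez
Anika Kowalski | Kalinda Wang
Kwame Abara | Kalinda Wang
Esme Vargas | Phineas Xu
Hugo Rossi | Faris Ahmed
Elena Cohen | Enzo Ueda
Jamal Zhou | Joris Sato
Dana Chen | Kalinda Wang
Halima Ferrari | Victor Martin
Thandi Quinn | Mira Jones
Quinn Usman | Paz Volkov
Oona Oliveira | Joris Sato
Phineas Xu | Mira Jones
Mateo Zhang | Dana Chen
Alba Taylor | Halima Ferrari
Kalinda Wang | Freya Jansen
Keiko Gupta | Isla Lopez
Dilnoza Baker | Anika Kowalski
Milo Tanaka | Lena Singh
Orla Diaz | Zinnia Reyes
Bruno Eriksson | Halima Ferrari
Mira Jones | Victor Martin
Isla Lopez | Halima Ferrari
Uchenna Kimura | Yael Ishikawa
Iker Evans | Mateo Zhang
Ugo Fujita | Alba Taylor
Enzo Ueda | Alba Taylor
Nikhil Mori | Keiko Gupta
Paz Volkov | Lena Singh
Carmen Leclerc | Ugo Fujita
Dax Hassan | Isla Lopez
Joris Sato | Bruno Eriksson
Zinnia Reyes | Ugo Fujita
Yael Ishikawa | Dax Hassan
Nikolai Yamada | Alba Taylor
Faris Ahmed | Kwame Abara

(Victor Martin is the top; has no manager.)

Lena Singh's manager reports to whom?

Halima Ferrari

Lena Singh reports to Isla Lopez, and Isla Lopez reports to Halima Ferrari. So Lena Singh's skip-level manager is Halima Ferrari.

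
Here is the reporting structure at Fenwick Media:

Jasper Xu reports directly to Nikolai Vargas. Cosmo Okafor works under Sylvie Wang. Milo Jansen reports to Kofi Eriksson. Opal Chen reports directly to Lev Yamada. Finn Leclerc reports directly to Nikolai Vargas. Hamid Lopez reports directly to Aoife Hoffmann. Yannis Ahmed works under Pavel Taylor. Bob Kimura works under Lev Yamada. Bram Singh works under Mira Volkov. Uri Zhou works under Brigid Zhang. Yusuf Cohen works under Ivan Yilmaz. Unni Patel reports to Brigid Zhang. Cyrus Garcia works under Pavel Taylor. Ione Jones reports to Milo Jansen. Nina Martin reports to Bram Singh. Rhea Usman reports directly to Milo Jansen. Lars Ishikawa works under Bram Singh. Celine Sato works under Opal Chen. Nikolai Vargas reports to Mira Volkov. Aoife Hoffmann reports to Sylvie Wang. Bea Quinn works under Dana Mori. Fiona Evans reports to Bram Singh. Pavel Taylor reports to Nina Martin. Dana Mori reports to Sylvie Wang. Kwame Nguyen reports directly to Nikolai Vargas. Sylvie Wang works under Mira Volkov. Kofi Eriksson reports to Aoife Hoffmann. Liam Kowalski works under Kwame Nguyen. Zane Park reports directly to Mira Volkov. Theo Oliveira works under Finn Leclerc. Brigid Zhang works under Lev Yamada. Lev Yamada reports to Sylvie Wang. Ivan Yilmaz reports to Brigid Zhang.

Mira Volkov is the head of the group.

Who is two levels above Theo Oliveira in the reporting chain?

Nikolai Vargas

Theo Oliveira reports to Finn Leclerc, and Finn Leclerc reports to Nikolai Vargas. So Theo Oliveira's skip-level manager is Nikolai Vargas.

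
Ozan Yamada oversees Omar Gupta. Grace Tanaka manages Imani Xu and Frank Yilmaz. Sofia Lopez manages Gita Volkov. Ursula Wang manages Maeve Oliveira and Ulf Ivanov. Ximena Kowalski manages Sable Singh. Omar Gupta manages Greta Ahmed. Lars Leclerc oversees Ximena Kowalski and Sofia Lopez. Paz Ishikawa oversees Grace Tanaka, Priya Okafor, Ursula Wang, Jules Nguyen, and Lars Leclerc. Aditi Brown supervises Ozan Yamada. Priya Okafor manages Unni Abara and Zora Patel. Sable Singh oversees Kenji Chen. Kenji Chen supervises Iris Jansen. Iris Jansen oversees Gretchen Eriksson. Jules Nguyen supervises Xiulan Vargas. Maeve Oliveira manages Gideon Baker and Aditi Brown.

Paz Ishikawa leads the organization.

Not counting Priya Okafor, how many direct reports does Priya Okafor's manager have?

Priya Okafor reports to Paz Ishikawa. Paz Ishikawa's other direct reports are Ursula Wang, Lars Leclerc, Grace Tanaka, Jules Nguyen — 4 peers.

4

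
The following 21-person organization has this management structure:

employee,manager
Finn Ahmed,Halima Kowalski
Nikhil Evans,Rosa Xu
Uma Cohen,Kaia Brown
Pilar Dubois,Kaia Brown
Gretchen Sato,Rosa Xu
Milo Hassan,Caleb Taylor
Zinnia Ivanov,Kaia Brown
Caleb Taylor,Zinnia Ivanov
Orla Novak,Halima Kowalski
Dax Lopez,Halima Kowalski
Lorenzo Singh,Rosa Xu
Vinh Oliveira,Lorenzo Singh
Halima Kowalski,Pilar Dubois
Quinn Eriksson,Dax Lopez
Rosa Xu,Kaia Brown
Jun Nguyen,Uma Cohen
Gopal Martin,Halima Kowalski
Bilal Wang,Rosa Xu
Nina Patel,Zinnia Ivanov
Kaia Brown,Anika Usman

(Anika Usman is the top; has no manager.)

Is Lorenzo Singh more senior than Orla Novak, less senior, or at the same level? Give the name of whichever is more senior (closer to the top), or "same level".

Lorenzo Singh is 3 levels below Anika Usman; Orla Novak is 4. Lorenzo Singh is higher.

Lorenzo Singh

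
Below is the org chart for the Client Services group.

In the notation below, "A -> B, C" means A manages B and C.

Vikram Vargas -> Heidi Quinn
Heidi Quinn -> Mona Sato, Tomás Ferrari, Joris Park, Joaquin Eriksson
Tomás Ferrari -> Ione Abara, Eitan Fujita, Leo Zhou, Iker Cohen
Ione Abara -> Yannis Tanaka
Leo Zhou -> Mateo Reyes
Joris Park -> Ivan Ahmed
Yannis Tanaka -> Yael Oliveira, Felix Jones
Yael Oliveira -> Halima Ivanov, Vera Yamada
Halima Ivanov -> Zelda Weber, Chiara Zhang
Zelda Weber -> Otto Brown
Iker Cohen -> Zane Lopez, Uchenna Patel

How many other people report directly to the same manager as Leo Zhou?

Leo Zhou reports to Tomás Ferrari. Tomás Ferrari's other direct reports are Ione Abara, Eitan Fujita, Iker Cohen — 3 peers.

3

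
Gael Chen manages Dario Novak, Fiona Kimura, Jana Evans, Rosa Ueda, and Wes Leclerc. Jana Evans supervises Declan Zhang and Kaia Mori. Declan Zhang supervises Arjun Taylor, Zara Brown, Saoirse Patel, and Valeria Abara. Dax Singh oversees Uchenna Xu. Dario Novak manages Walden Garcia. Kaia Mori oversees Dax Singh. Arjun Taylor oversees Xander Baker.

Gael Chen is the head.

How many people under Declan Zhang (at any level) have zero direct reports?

4

The people in Declan Zhang's organization with no one reporting to them are Valeria Abara, Saoirse Patel, Zara Brown, Xander Baker. That is 4.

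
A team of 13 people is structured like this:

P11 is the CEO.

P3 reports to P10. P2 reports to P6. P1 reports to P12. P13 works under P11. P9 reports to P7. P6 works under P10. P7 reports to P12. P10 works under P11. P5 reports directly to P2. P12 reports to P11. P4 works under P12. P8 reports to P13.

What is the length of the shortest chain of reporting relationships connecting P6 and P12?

P6 is 2 levels below P11, and P12 is 1 level below P11 (their lowest common manager). The shortest path runs up from P6 to P11 and back down to P12: 2 + 1 = 3 links.

3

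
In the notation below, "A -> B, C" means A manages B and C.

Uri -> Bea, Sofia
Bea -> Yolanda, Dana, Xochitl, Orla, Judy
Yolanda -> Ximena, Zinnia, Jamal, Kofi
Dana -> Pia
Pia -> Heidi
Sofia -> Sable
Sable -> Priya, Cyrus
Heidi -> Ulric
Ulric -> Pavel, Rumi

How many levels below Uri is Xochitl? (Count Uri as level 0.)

Chain from Xochitl up to Uri: Xochitl → Bea → Uri. That is 2 steps up, so Xochitl is 2 levels below Uri.

2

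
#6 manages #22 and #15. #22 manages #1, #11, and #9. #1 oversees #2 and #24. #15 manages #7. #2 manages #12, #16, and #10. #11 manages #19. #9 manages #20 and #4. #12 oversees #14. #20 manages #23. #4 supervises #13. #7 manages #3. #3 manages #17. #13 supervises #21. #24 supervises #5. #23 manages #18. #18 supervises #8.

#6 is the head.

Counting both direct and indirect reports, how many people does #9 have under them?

#9 directly manages #20, #4. Under #20: #23, #18, #8 (3). Under #4: #13, #21 (2). So #9's organization is 2 direct reports plus everyone under them: 4 + 3 = 7.

7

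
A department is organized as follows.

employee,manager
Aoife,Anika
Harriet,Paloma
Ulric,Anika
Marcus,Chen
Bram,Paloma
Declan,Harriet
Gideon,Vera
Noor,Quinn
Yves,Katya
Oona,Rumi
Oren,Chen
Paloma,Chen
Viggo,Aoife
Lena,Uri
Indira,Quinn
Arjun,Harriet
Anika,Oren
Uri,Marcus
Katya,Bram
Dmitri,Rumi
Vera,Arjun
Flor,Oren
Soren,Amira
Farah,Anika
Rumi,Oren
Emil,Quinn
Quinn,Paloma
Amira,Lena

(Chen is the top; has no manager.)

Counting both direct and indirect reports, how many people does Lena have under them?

2

Lena directly manages Amira. Under Amira: Soren (1). That's 2 in total.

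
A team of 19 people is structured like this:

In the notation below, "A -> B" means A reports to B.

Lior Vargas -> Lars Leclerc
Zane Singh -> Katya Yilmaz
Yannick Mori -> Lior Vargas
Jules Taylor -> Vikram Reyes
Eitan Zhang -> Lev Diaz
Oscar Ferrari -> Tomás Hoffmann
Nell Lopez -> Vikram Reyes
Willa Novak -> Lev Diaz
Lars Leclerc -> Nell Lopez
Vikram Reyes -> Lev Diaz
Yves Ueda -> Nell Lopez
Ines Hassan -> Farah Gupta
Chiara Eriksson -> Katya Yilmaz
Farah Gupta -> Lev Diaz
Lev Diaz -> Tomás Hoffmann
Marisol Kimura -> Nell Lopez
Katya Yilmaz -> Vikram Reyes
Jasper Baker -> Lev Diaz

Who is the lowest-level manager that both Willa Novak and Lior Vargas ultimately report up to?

Willa Novak's chain of managers is Lev Diaz, Tomás Hoffmann. Lior Vargas's chain of managers is Lars Leclerc, Nell Lopez, Vikram Reyes, Lev Diaz, Tomás Hoffmann. The first manager that appears in both chains is Lev Diaz.

Lev Diaz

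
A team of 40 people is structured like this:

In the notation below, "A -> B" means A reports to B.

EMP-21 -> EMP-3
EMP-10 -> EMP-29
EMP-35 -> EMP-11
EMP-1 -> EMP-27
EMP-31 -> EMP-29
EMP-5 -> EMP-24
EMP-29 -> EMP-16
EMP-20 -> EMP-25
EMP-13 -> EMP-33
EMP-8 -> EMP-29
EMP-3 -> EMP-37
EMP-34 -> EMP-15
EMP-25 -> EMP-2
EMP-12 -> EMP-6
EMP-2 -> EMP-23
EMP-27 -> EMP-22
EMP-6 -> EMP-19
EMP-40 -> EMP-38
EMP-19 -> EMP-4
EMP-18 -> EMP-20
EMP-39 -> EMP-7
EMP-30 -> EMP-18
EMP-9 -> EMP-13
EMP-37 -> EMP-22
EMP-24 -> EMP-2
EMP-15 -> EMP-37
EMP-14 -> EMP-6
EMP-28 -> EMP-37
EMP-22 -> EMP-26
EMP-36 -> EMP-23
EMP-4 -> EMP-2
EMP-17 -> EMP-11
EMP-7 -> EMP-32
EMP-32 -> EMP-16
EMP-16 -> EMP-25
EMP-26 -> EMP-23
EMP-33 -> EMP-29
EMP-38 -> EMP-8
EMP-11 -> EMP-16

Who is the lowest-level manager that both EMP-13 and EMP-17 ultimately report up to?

EMP-16

EMP-13's chain of managers is EMP-33, EMP-29, EMP-16, EMP-25, EMP-2, EMP-23. EMP-17's chain of managers is EMP-11, EMP-16, EMP-25, EMP-2, EMP-23. The first manager that appears in both chains is EMP-16.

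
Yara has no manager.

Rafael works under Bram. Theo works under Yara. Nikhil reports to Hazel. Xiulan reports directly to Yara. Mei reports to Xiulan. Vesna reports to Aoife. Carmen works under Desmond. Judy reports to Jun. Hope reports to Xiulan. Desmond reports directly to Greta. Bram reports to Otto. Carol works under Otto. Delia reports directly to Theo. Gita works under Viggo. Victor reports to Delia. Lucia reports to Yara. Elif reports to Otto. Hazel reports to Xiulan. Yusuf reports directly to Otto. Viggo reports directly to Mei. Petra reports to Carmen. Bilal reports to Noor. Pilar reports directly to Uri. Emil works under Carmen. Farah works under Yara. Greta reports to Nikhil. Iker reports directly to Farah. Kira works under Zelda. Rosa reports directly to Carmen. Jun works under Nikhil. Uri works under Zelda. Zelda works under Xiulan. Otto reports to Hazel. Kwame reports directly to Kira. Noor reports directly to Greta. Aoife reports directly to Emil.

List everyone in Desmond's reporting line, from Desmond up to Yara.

Desmond reports to Greta. Greta reports to Nikhil. Nikhil reports to Hazel. Hazel reports to Xiulan. Xiulan reports to Yara. Yara is at the top.

Desmond -> Greta -> Nikhil -> Hazel -> Xiulan -> Yara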